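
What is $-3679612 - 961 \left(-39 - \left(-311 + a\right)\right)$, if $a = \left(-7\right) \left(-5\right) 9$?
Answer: $-3638289$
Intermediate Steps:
$a = 315$ ($a = 35 \cdot 9 = 315$)
$-3679612 - 961 \left(-39 - \left(-311 + a\right)\right) = -3679612 - 961 \left(-39 + \left(311 - 315\right)\right) = -3679612 - 961 \left(-39 - 4\right) = -3679612 - -41323 = -3679612 + 41323 = -3638289$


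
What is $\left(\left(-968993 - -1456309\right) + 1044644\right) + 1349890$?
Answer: $2881850$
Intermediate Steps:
$\left(\left(-968993 - -1456309\right) + 1044644\right) + 1349890 = \left(\left(-968993 + 1456309\right) + 1044644\right) + 1349890 = \left(487316 + 1044644\right) + 1349890 = 1531960 + 1349890 = 2881850$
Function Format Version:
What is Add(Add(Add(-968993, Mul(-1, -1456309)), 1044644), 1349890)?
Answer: 2881850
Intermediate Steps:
Add(Add(Add(-968993, Mul(-1, -1456309)), 1044644), 1349890) = Add(Add(Add(-968993, 1456309), 1044644), 1349890) = Add(Add(487316, 1044644), 1349890) = Add(1531960, 1349890) = 2881850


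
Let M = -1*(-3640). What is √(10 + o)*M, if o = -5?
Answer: 3640*√5 ≈ 8139.3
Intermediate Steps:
M = 3640
√(10 + o)*M = √(10 - 5)*3640 = √5*3640 = 3640*√5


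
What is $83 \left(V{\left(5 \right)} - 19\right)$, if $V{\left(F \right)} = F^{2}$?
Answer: $498$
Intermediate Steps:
$83 \left(V{\left(5 \right)} - 19\right) = 83 \left(5^{2} - 19\right) = 83 \left(25 - 19\right) = 83 \cdot 6 = 498$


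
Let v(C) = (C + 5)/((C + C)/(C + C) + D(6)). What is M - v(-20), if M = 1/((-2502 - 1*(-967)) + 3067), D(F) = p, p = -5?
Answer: -1436/383 ≈ -3.7493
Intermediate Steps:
D(F) = -5
v(C) = -5/4 - C/4 (v(C) = (C + 5)/((C + C)/(C + C) - 5) = (5 + C)/((2*C)/((2*C)) - 5) = (5 + C)/((2*C)*(1/(2*C)) - 5) = (5 + C)/(1 - 5) = (5 + C)/(-4) = (5 + C)*(-¼) = -5/4 - C/4)
M = 1/1532 (M = 1/((-2502 + 967) + 3067) = 1/(-1535 + 3067) = 1/1532 ≈ 0.00065274)
M - v(-20) = 1/1532 - (-5/4 - ¼*(-20)) = 1/1532 - (-5/4 + 5) = 1/1532 - 1*15/4 = 1/1532 - 15/4 = -1436/383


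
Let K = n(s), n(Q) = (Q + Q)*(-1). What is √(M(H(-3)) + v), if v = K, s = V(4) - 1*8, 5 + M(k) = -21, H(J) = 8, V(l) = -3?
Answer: 2*I ≈ 2.0*I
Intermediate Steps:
M(k) = -26 (M(k) = -5 - 21 = -26)
s = -11 (s = -3 - 1*8 = -3 - 8 = -11)
n(Q) = -2*Q (n(Q) = (2*Q)*(-1) = -2*Q)
K = 22 (K = -2*(-11) = 22)
v = 22
√(M(H(-3)) + v) = √(-26 + 22) = √(-4) = 2*I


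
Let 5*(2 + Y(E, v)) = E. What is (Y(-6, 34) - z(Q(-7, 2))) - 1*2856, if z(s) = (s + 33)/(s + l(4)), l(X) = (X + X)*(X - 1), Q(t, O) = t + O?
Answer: -271764/95 ≈ -2860.7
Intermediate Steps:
Y(E, v) = -2 + E/5
Q(t, O) = O + t
l(X) = 2*X*(-1 + X) (l(X) = (2*X)*(-1 + X) = 2*X*(-1 + X))
z(s) = (33 + s)/(24 + s) (z(s) = (s + 33)/(s + 2*4*(-1 + 4)) = (33 + s)/(s + 2*4*3) = (33 + s)/(s + 24) = (33 + s)/(24 + s))
(Y(-6, 34) - z(Q(-7, 2))) - 1*2856 = ((-2 + (1/5)*(-6)) - (33 + (2 - 7))/(24 + (2 - 7))) - 1*2856 = ((-2 - 6/5) - (33 - 5)/(24 - 5)) - 2856 = (-16/5 - 28/19) - 2856 = -444/95 - 2856 = -271764/95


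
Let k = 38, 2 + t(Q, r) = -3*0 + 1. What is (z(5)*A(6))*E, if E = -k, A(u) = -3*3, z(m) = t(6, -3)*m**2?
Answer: -8550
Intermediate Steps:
t(Q, r) = -1 (t(Q, r) = -2 + (-3*0 + 1) = -2 + (0 + 1) = -2 + 1 = -1)
z(m) = -m**2
A(u) = -9
E = -38 (E = -1*38 = -38)
(z(5)*A(6))*E = (-1*5**2*(-9))*(-38) = (-1*25*(-9))*(-38) = -25*(-9)*(-38) = 225*(-38) = -8550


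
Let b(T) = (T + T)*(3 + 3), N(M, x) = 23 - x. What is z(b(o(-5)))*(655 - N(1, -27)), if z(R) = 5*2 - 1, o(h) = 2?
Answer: 5445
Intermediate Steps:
b(T) = 12*T (b(T) = (2*T)*6 = 12*T)
z(R) = 9 (z(R) = 10 - 1 = 9)
z(b(o(-5)))*(655 - N(1, -27)) = 9*(655 - (23 - 1*(-27))) = 9*(655 - (23 + 27)) = 9*(655 - 1*50) = 9*(655 - 50) = 9*605 = 5445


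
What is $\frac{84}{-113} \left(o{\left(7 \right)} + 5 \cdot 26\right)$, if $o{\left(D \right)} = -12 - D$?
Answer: $- \frac{9324}{113} \approx -82.513$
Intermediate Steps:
$\frac{84}{-113} \left(o{\left(7 \right)} + 5 \cdot 26\right) = \frac{84}{-113} \left(\left(-12 - 7\right) + 5 \cdot 26\right) = 84 \left(- \frac{1}{113}\right) \left(\left(-12 - 7\right) + 130\right) = - \frac{84 \left(-19 + 130\right)}{113} = \left(- \frac{84}{113}\right) 111 = - \frac{9324}{113}$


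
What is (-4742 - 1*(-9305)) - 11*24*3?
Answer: 3771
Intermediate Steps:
(-4742 - 1*(-9305)) - 11*24*3 = (-4742 + 9305) - 264*3 = 4563 - 792 = 3771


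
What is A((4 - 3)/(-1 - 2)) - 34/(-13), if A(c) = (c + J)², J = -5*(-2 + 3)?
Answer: 3634/117 ≈ 31.060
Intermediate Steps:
J = -5 (J = -5*1 = -5)
A(c) = (-5 + c)² (A(c) = (c - 5)² = (-5 + c)²)
A((4 - 3)/(-1 - 2)) - 34/(-13) = (-5 + (4 - 3)/(-1 - 2))² - 34/(-13) = (-5 + 1/(-3))² - 1/13*(-34) = (-5 + 1*(-⅓))² + 34/13 = (-5 - ⅓)² + 34/13 = (-16/3)² + 34/13 = 256/9 + 34/13 = 3634/117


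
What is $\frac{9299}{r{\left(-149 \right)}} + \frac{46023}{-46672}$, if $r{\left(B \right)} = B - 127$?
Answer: $- \frac{111676319}{3220368} \approx -34.678$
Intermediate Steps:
$r{\left(B \right)} = -127 + B$
$\frac{9299}{r{\left(-149 \right)}} + \frac{46023}{-46672} = \frac{9299}{-127 - 149} + \frac{46023}{-46672} = \frac{9299}{-276} + 46023 \left(- \frac{1}{46672}\right) = 9299 \left(- \frac{1}{276}\right) - \frac{46023}{46672} = - \frac{9299}{276} - \frac{46023}{46672} = - \frac{111676319}{3220368}$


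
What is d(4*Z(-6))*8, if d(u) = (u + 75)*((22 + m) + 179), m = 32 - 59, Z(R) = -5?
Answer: 76560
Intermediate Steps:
m = -27
d(u) = 13050 + 174*u (d(u) = (u + 75)*((22 - 27) + 179) = (75 + u)*(-5 + 179) = (75 + u)*174 = 13050 + 174*u)
d(4*Z(-6))*8 = (13050 + 174*(4*(-5)))*8 = (13050 + 174*(-20))*8 = (13050 - 3480)*8 = 9570*8 = 76560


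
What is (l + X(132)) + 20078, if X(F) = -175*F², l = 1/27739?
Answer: -84024815157/27739 ≈ -3.0291e+6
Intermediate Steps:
l = 1/27739 ≈ 3.6050e-5
(l + X(132)) + 20078 = (1/27739 - 175*132²) + 20078 = (1/27739 - 175*17424) + 20078 = (1/27739 - 3049200) + 20078 = -84581758799/27739 + 20078 = -84024815157/27739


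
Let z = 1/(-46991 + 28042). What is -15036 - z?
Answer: -284917163/18949 ≈ -15036.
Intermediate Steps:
z = -1/18949 (z = 1/(-18949) = -1/18949 ≈ -5.2773e-5)
-15036 - z = -15036 - 1*(-1/18949) = -15036 + 1/18949 = -284917163/18949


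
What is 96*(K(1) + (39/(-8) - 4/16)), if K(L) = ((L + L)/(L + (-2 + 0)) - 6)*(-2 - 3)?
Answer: 3348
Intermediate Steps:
K(L) = 30 - 10*L/(-2 + L) (K(L) = ((2*L)/(L - 2) - 6)*(-5) = ((2*L)/(-2 + L) - 6)*(-5) = (2*L/(-2 + L) - 6)*(-5) = (-6 + 2*L/(-2 + L))*(-5) = 30 - 10*L/(-2 + L))
96*(K(1) + (39/(-8) - 4/16)) = 96*(20*(-3 + 1)/(-2 + 1) + (39/(-8) - 4/16)) = 96*(20*(-2)/(-1) + (39*(-⅛) - 4*1/16)) = 96*(20*(-1)*(-2) + (-39/8 - ¼)) = 96*(40 - 41/8) = 96*(279/8) = 3348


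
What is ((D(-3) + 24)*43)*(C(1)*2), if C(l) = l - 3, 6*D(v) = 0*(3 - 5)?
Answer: -4128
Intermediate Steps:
D(v) = 0 (D(v) = (0*(3 - 5))/6 = (0*(-2))/6 = (⅙)*0 = 0)
C(l) = -3 + l
((D(-3) + 24)*43)*(C(1)*2) = ((0 + 24)*43)*((-3 + 1)*2) = (24*43)*(-2*2) = 1032*(-4) = -4128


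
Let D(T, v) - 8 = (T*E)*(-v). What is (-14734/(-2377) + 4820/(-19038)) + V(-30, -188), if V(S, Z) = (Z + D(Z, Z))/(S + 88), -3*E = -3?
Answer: -397993581302/656173227 ≈ -606.54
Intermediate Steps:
E = 1 (E = -1/3*(-3) = 1)
D(T, v) = 8 - T*v (D(T, v) = 8 + (T*1)*(-v) = 8 + T*(-v) = 8 - T*v)
V(S, Z) = (8 + Z - Z**2)/(88 + S) (V(S, Z) = (Z + (8 - Z*Z))/(S + 88) = (Z + (8 - Z**2))/(88 + S) = (8 + Z - Z**2)/(88 + S))
(-14734/(-2377) + 4820/(-19038)) + V(-30, -188) = (-14734/(-2377) + 4820/(-19038)) + (8 - 188 - 1*(-188)**2)/(88 - 30) = (-14734*(-1/2377) + 4820*(-1/19038)) + (8 - 188 - 1*35344)/58 = (14734/2377 - 2410/9519) + (8 - 188 - 35344)/58 = 134524376/22626663 + (1/58)*(-35524) = 134524376/22626663 - 17762/29 = -397993581302/656173227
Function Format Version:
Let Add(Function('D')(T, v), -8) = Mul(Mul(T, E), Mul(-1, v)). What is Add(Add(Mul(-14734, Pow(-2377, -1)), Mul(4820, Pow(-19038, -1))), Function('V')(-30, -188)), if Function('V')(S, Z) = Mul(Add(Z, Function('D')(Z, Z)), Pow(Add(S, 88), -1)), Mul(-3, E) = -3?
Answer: Rational(-397993581302, 656173227) ≈ -606.54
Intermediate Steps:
E = 1 (E = Mul(Rational(-1, 3), -3) = 1)
Function('D')(T, v) = Add(8, Mul(-1, T, v)) (Function('D')(T, v) = Add(8, Mul(Mul(T, 1), Mul(-1, v))) = Add(8, Mul(T, Mul(-1, v))) = Add(8, Mul(-1, T, v)))
Function('V')(S, Z) = Mul(Pow(Add(88, S), -1), Add(8, Z, Mul(-1, Pow(Z, 2)))) (Function('V')(S, Z) = Mul(Add(Z, Add(8, Mul(-1, Z, Z))), Pow(Add(S, 88), -1)) = Mul(Add(Z, Add(8, Mul(-1, Pow(Z, 2)))), Pow(Add(88, S), -1)) = Mul(Add(8, Z, Mul(-1, Pow(Z, 2))), Pow(Add(88, S), -1)) = Mul(Pow(Add(88, S), -1), Add(8, Z, Mul(-1, Pow(Z, 2)))))
Add(Add(Mul(-14734, Pow(-2377, -1)), Mul(4820, Pow(-19038, -1))), Function('V')(-30, -188)) = Add(Add(Mul(-14734, Pow(-2377, -1)), Mul(4820, Pow(-19038, -1))), Mul(Pow(Add(88, -30), -1), Add(8, -188, Mul(-1, Pow(-188, 2))))) = Add(Add(Mul(-14734, Rational(-1, 2377)), Mul(4820, Rational(-1, 19038))), Mul(Pow(58, -1), Add(8, -188, Mul(-1, 35344)))) = Add(Add(Rational(14734, 2377), Rational(-2410, 9519)), Mul(Rational(1, 58), Add(8, -188, -35344))) = Add(Rational(134524376, 22626663), Mul(Rational(1, 58), -35524)) = Add(Rational(134524376, 22626663), Rational(-17762, 29)) = Rational(-397993581302, 656173227)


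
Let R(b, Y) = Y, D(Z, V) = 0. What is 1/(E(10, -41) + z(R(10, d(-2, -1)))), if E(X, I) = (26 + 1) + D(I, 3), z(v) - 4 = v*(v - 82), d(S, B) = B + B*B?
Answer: 1/31 ≈ 0.032258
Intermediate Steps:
d(S, B) = B + B²
z(v) = 4 + v*(-82 + v) (z(v) = 4 + v*(v - 82) = 4 + v*(-82 + v))
E(X, I) = 27 (E(X, I) = (26 + 1) + 0 = 27 + 0 = 27)
1/(E(10, -41) + z(R(10, d(-2, -1)))) = 1/(27 + (4 + (-(1 - 1))² - (-82)*(1 - 1))) = 1/(27 + (4 + (-1*0)² - (-82)*0)) = 1/(27 + (4 + 0² - 82*0)) = 1/(27 + (4 + 0 + 0)) = 1/(27 + 4) = 1/31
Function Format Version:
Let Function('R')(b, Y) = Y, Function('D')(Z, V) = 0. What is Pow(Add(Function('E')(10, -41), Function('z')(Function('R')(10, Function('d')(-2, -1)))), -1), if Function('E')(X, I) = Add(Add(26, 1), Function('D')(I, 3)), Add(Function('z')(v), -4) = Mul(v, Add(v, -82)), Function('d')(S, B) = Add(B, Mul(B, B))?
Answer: Rational(1, 31) ≈ 0.032258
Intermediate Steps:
Function('d')(S, B) = Add(B, Pow(B, 2))
Function('z')(v) = Add(4, Mul(v, Add(-82, v))) (Function('z')(v) = Add(4, Mul(v, Add(v, -82))) = Add(4, Mul(v, Add(-82, v))))
Function('E')(X, I) = 27 (Function('E')(X, I) = Add(Add(26, 1), 0) = Add(27, 0) = 27)
Pow(Add(Function('E')(10, -41), Function('z')(Function('R')(10, Function('d')(-2, -1)))), -1) = Pow(Add(27, Add(4, Pow(Mul(-1, Add(1, -1)), 2), Mul(-82, Mul(-1, Add(1, -1))))), -1) = Pow(Add(27, Add(4, Pow(Mul(-1, 0), 2), Mul(-82, Mul(-1, 0)))), -1) = Pow(Add(27, Add(4, Pow(0, 2), Mul(-82, 0))), -1) = Pow(Add(27, Add(4, 0, 0)), -1) = Pow(Add(27, 4), -1) = Pow(31, -1) = Rational(1, 31)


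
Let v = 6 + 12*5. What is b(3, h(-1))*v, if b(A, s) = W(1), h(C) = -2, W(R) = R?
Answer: 66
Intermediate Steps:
b(A, s) = 1
v = 66 (v = 6 + 60 = 66)
b(3, h(-1))*v = 1*66 = 66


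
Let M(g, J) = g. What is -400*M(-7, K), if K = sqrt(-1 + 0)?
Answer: 2800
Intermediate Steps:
K = I (K = sqrt(-1) = I ≈ 1.0*I)
-400*M(-7, K) = -400*(-7) = 2800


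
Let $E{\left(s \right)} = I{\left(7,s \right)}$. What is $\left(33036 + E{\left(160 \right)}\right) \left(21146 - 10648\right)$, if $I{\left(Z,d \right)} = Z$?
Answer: $346885414$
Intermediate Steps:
$E{\left(s \right)} = 7$
$\left(33036 + E{\left(160 \right)}\right) \left(21146 - 10648\right) = \left(33036 + 7\right) \left(21146 - 10648\right) = 33043 \cdot 10498 = 346885414$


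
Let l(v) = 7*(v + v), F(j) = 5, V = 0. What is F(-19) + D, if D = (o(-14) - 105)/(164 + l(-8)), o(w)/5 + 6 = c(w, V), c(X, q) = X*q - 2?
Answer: 115/52 ≈ 2.2115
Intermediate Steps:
c(X, q) = -2 + X*q
l(v) = 14*v (l(v) = 7*(2*v) = 14*v)
o(w) = -40 (o(w) = -30 + 5*(-2 + w*0) = -30 + 5*(-2 + 0) = -30 + 5*(-2) = -30 - 10 = -40)
D = -145/52 (D = (-40 - 105)/(164 + 14*(-8)) = -145/(164 - 112) = -145/52 ≈ -2.7885)
F(-19) + D = 5 - 145/52 = 115/52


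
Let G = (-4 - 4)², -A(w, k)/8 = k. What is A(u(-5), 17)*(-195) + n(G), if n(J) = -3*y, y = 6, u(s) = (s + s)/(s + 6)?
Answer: 26502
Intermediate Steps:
u(s) = 2*s/(6 + s) (u(s) = (2*s)/(6 + s) = 2*s/(6 + s))
A(w, k) = -8*k
G = 64 (G = (-8)² = 64)
n(J) = -18 (n(J) = -3*6 = -18)
A(u(-5), 17)*(-195) + n(G) = -8*17*(-195) - 18 = -136*(-195) - 18 = 26520 - 18 = 26502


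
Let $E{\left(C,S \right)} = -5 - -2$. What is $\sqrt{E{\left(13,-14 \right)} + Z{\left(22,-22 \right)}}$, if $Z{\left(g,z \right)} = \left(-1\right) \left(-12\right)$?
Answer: $3$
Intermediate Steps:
$Z{\left(g,z \right)} = 12$
$E{\left(C,S \right)} = -3$ ($E{\left(C,S \right)} = -5 + 2 = -3$)
$\sqrt{E{\left(13,-14 \right)} + Z{\left(22,-22 \right)}} = \sqrt{-3 + 12} = \sqrt{9} = 3$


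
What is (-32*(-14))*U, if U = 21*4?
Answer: 37632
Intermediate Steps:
U = 84
(-32*(-14))*U = -32*(-14)*84 = 448*84 = 37632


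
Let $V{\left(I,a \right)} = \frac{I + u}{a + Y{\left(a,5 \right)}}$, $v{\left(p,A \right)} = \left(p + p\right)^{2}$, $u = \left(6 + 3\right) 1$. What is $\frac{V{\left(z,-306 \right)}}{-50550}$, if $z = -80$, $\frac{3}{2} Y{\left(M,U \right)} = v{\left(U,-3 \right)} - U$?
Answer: $- \frac{71}{12266800} \approx -5.788 \cdot 10^{-6}$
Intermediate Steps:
$u = 9$ ($u = 9 \cdot 1 = 9$)
$v{\left(p,A \right)} = 4 p^{2}$ ($v{\left(p,A \right)} = \left(2 p\right)^{2} = 4 p^{2}$)
$Y{\left(M,U \right)} = - \frac{2 U}{3} + \frac{8 U^{2}}{3}$ ($Y{\left(M,U \right)} = \frac{2 \left(4 U^{2} - U\right)}{3} = \frac{2 \left(- U + 4 U^{2}\right)}{3} = - \frac{2 U}{3} + \frac{8 U^{2}}{3}$)
$V{\left(I,a \right)} = \frac{9 + I}{\frac{190}{3} + a}$ ($V{\left(I,a \right)} = \frac{I + 9}{a + \frac{2}{3} \cdot 5 \left(-1 + 4 \cdot 5\right)} = \frac{9 + I}{a + \frac{2}{3} \cdot 5 \left(-1 + 20\right)} = \frac{9 + I}{a + \frac{2}{3} \cdot 5 \cdot 19} = \frac{9 + I}{a + \frac{190}{3}} = \frac{9 + I}{\frac{190}{3} + a}$)
$\frac{V{\left(z,-306 \right)}}{-50550} = \frac{3 \frac{1}{190 + 3 \left(-306\right)} \left(9 - 80\right)}{-50550} = 3 \frac{1}{190 - 918} \left(-71\right) \left(- \frac{1}{50550}\right) = 3 \frac{1}{-728} \left(-71\right) \left(- \frac{1}{50550}\right) = 3 \left(- \frac{1}{728}\right) \left(-71\right) \left(- \frac{1}{50550}\right) = \frac{213}{728} \left(- \frac{1}{50550}\right) = - \frac{71}{12266800}$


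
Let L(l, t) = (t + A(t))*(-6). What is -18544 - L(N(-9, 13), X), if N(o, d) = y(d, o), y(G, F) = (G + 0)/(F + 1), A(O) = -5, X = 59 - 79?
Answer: -18694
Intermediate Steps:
X = -20
y(G, F) = G/(1 + F)
N(o, d) = d/(1 + o)
L(l, t) = 30 - 6*t (L(l, t) = (t - 5)*(-6) = (-5 + t)*(-6) = 30 - 6*t)
-18544 - L(N(-9, 13), X) = -18544 - (30 - 6*(-20)) = -18544 - (30 + 120) = -18544 - 1*150 = -18544 - 150 = -18694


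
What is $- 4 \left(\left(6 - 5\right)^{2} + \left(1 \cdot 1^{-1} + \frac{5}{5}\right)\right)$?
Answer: $-12$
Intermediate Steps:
$- 4 \left(\left(6 - 5\right)^{2} + \left(1 \cdot 1^{-1} + \frac{5}{5}\right)\right) = - 4 \left(1^{2} + \left(1 \cdot 1 + 5 \cdot \frac{1}{5}\right)\right) = - 4 \left(1 + \left(1 + 1\right)\right) = - 4 \left(1 + 2\right) = \left(-4\right) 3 = -12$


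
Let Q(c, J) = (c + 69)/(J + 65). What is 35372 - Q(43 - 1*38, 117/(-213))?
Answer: 80928509/2288 ≈ 35371.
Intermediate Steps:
Q(c, J) = (69 + c)/(65 + J)
35372 - Q(43 - 1*38, 117/(-213)) = 35372 - (69 + (43 - 1*38))/(65 + 117/(-213)) = 35372 - (69 + (43 - 38))/(65 + 117*(-1/213)) = 35372 - (69 + 5)/(65 - 39/71) = 35372 - 74/4576/71 = 35372 - 71*74/4576 = 35372 - 1*2627/2288 = 35372 - 2627/2288 = 80928509/2288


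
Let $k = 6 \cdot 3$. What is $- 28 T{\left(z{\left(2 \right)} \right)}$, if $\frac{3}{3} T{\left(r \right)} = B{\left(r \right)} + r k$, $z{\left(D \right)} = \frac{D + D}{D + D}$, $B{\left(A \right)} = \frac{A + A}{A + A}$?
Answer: $-532$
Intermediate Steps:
$k = 18$
$B{\left(A \right)} = 1$ ($B{\left(A \right)} = \frac{2 A}{2 A} = 2 A \frac{1}{2 A} = 1$)
$z{\left(D \right)} = 1$ ($z{\left(D \right)} = \frac{2 D}{2 D} = 2 D \frac{1}{2 D} = 1$)
$T{\left(r \right)} = 1 + 18 r$ ($T{\left(r \right)} = 1 + r 18 = 1 + 18 r$)
$- 28 T{\left(z{\left(2 \right)} \right)} = - 28 \left(1 + 18 \cdot 1\right) = - 28 \left(1 + 18\right) = \left(-28\right) 19 = -532$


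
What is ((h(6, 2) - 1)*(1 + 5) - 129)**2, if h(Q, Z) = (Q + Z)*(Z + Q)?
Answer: 62001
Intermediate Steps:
h(Q, Z) = (Q + Z)**2 (h(Q, Z) = (Q + Z)*(Q + Z) = (Q + Z)**2)
((h(6, 2) - 1)*(1 + 5) - 129)**2 = (((6 + 2)**2 - 1)*(1 + 5) - 129)**2 = ((8**2 - 1)*6 - 129)**2 = ((64 - 1)*6 - 129)**2 = (63*6 - 129)**2 = (378 - 129)**2 = 249**2 = 62001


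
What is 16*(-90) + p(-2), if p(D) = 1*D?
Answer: -1442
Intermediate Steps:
p(D) = D
16*(-90) + p(-2) = 16*(-90) - 2 = -1440 - 2 = -1442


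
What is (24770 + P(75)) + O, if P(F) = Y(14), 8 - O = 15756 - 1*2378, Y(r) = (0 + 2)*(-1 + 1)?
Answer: 11400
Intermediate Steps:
Y(r) = 0 (Y(r) = 2*0 = 0)
O = -13370 (O = 8 - (15756 - 1*2378) = 8 - (15756 - 2378) = 8 - 1*13378 = 8 - 13378 = -13370)
P(F) = 0
(24770 + P(75)) + O = (24770 + 0) - 13370 = 24770 - 13370 = 11400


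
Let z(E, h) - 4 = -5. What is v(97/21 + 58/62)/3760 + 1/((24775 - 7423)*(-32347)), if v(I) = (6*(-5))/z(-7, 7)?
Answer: 105240941/13190200884 ≈ 0.0079787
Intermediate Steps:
z(E, h) = -1 (z(E, h) = 4 - 5 = -1)
v(I) = 30 (v(I) = (6*(-5))/(-1) = -30*(-1) = 30)
v(97/21 + 58/62)/3760 + 1/((24775 - 7423)*(-32347)) = 30/3760 + 1/((24775 - 7423)*(-32347)) = 30*(1/3760) - 1/32347/17352 = 3/376 + (1/17352)*(-1/32347) = 3/376 - 1/561285144 = 105240941/13190200884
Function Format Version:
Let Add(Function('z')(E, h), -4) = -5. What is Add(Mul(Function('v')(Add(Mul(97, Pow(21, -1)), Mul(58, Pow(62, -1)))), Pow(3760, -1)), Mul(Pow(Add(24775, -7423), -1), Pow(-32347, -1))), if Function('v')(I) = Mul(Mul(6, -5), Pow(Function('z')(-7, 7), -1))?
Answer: Rational(105240941, 13190200884) ≈ 0.0079787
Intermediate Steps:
Function('z')(E, h) = -1 (Function('z')(E, h) = Add(4, -5) = -1)
Function('v')(I) = 30 (Function('v')(I) = Mul(Mul(6, -5), Pow(-1, -1)) = Mul(-30, -1) = 30)
Add(Mul(Function('v')(Add(Mul(97, Pow(21, -1)), Mul(58, Pow(62, -1)))), Pow(3760, -1)), Mul(Pow(Add(24775, -7423), -1), Pow(-32347, -1))) = Add(Mul(30, Pow(3760, -1)), Mul(Pow(Add(24775, -7423), -1), Pow(-32347, -1))) = Add(Mul(30, Rational(1, 3760)), Mul(Pow(17352, -1), Rational(-1, 32347))) = Add(Rational(3, 376), Mul(Rational(1, 17352), Rational(-1, 32347))) = Add(Rational(3, 376), Rational(-1, 561285144)) = Rational(105240941, 13190200884)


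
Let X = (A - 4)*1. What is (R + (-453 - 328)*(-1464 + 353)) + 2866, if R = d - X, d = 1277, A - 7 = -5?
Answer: 871836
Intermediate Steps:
A = 2 (A = 7 - 5 = 2)
X = -2 (X = (2 - 4)*1 = -2*1 = -2)
R = 1279 (R = 1277 - 1*(-2) = 1277 + 2 = 1279)
(R + (-453 - 328)*(-1464 + 353)) + 2866 = (1279 + (-453 - 328)*(-1464 + 353)) + 2866 = (1279 - 781*(-1111)) + 2866 = (1279 + 867691) + 2866 = 868970 + 2866 = 871836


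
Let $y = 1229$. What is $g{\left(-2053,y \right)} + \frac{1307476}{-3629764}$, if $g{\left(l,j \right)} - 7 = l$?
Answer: $- \frac{1856951155}{907441} \approx -2046.4$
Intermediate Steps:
$g{\left(l,j \right)} = 7 + l$
$g{\left(-2053,y \right)} + \frac{1307476}{-3629764} = \left(7 - 2053\right) + \frac{1307476}{-3629764} = -2046 + 1307476 \left(- \frac{1}{3629764}\right) = -2046 - \frac{326869}{907441} = - \frac{1856951155}{907441}$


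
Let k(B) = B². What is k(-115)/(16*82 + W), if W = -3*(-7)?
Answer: 13225/1333 ≈ 9.9212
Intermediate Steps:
W = 21
k(-115)/(16*82 + W) = (-115)²/(16*82 + 21) = 13225/(1312 + 21) = 13225/1333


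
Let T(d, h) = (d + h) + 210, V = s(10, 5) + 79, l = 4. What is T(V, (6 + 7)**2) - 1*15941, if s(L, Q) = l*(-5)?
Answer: -15503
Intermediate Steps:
s(L, Q) = -20 (s(L, Q) = 4*(-5) = -20)
V = 59 (V = -20 + 79 = 59)
T(d, h) = 210 + d + h
T(V, (6 + 7)**2) - 1*15941 = (210 + 59 + (6 + 7)**2) - 1*15941 = (210 + 59 + 13**2) - 15941 = (210 + 59 + 169) - 15941 = 438 - 15941 = -15503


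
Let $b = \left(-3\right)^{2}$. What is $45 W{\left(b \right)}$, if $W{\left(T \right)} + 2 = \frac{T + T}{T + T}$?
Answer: $-45$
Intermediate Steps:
$b = 9$
$W{\left(T \right)} = -1$ ($W{\left(T \right)} = -2 + \frac{T + T}{T + T} = -2 + \frac{2 T}{2 T} = -2 + 2 T \frac{1}{2 T} = -2 + 1 = -1$)
$45 W{\left(b \right)} = 45 \left(-1\right) = -45$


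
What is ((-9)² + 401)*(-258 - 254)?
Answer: -246784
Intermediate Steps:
((-9)² + 401)*(-258 - 254) = (81 + 401)*(-512) = 482*(-512) = -246784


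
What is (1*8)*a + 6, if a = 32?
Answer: 262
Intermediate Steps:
(1*8)*a + 6 = (1*8)*32 + 6 = 8*32 + 6 = 256 + 6 = 262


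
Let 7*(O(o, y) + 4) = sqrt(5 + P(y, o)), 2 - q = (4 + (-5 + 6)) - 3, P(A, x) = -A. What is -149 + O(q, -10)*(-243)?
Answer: 823 - 243*sqrt(15)/7 ≈ 688.55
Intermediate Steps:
q = 0 (q = 2 - ((4 + (-5 + 6)) - 3) = 2 - ((4 + 1) - 3) = 2 - (5 - 3) = 2 - 1*2 = 2 - 2 = 0)
O(o, y) = -4 + sqrt(5 - y)/7
-149 + O(q, -10)*(-243) = -149 + (-4 + sqrt(5 - 1*(-10))/7)*(-243) = -149 + (-4 + sqrt(5 + 10)/7)*(-243) = -149 + (-4 + sqrt(15)/7)*(-243) = -149 + (972 - 243*sqrt(15)/7) = 823 - 243*sqrt(15)/7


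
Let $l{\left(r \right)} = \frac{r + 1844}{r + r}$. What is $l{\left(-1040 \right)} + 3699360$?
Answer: $\frac{1923666999}{520} \approx 3.6994 \cdot 10^{6}$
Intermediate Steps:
$l{\left(r \right)} = \frac{1844 + r}{2 r}$
$l{\left(-1040 \right)} + 3699360 = \frac{1844 - 1040}{2 \left(-1040\right)} + 3699360 = \frac{1}{2} \left(- \frac{1}{1040}\right) 804 + 3699360 = - \frac{201}{520} + 3699360 = \frac{1923666999}{520}$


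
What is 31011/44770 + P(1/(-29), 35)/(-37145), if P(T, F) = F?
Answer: 230067329/332596330 ≈ 0.69173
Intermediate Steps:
31011/44770 + P(1/(-29), 35)/(-37145) = 31011/44770 + 35/(-37145) = 31011*(1/44770) + 35*(-1/37145) = 31011/44770 - 7/7429 = 230067329/332596330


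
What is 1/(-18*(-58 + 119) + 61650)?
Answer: 1/60552 ≈ 1.6515e-5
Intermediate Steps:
1/(-18*(-58 + 119) + 61650) = 1/(-18*61 + 61650) = 1/(-1098 + 61650) = 1/60552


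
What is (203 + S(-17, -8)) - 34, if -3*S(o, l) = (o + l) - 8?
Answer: 180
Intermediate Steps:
S(o, l) = 8/3 - l/3 - o/3 (S(o, l) = -((o + l) - 8)/3 = -((l + o) - 8)/3 = -(-8 + l + o)/3 = 8/3 - l/3 - o/3)
(203 + S(-17, -8)) - 34 = (203 + (8/3 - 1/3*(-8) - 1/3*(-17))) - 34 = (203 + (8/3 + 8/3 + 17/3)) - 34 = (203 + 11) - 34 = 214 - 34 = 180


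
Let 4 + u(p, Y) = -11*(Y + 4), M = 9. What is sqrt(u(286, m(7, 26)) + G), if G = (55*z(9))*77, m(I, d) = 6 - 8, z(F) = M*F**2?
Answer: sqrt(3087289) ≈ 1757.1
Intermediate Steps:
z(F) = 9*F**2
m(I, d) = -2
u(p, Y) = -48 - 11*Y (u(p, Y) = -4 - 11*(Y + 4) = -4 - 11*(4 + Y) = -4 + (-44 - 11*Y) = -48 - 11*Y)
G = 3087315 (G = (55*(9*9**2))*77 = (55*(9*81))*77 = (55*729)*77 = 40095*77 = 3087315)
sqrt(u(286, m(7, 26)) + G) = sqrt((-48 - 11*(-2)) + 3087315) = sqrt((-48 + 22) + 3087315) = sqrt(-26 + 3087315) = sqrt(3087289)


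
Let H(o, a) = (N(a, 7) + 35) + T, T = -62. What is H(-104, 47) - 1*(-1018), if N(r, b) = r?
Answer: 1038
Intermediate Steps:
H(o, a) = -27 + a (H(o, a) = (a + 35) - 62 = (35 + a) - 62 = -27 + a)
H(-104, 47) - 1*(-1018) = (-27 + 47) - 1*(-1018) = 20 + 1018 = 1038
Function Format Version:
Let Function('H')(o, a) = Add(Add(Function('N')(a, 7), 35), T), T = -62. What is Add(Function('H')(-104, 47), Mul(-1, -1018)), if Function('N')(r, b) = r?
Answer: 1038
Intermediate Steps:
Function('H')(o, a) = Add(-27, a) (Function('H')(o, a) = Add(Add(a, 35), -62) = Add(Add(35, a), -62) = Add(-27, a))
Add(Function('H')(-104, 47), Mul(-1, -1018)) = Add(Add(-27, 47), Mul(-1, -1018)) = Add(20, 1018) = 1038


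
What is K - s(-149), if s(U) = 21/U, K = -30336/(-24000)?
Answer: 26167/18625 ≈ 1.4049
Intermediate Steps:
K = 158/125 (K = -30336*(-1/24000) = 158/125 ≈ 1.2640)
K - s(-149) = 158/125 - 21/(-149) = 158/125 - 21*(-1)/149 = 158/125 - 1*(-21/149) = 158/125 + 21/149 = 26167/18625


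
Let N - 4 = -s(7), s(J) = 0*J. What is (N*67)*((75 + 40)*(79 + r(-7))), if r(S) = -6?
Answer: 2249860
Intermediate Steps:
s(J) = 0
N = 4 (N = 4 - 1*0 = 4 + 0 = 4)
(N*67)*((75 + 40)*(79 + r(-7))) = (4*67)*((75 + 40)*(79 - 6)) = 268*(115*73) = 268*8395 = 2249860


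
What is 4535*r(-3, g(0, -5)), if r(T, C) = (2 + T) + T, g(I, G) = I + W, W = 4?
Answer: -18140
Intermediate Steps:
g(I, G) = 4 + I (g(I, G) = I + 4 = 4 + I)
r(T, C) = 2 + 2*T
4535*r(-3, g(0, -5)) = 4535*(2 + 2*(-3)) = 4535*(2 - 6) = 4535*(-4) = -18140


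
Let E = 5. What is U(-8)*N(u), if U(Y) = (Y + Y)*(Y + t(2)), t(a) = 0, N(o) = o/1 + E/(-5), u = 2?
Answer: 128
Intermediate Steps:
N(o) = -1 + o (N(o) = o/1 + 5/(-5) = o*1 + 5*(-⅕) = o - 1 = -1 + o)
U(Y) = 2*Y² (U(Y) = (Y + Y)*(Y + 0) = (2*Y)*Y = 2*Y²)
U(-8)*N(u) = (2*(-8)²)*(-1 + 2) = (2*64)*1 = 128*1 = 128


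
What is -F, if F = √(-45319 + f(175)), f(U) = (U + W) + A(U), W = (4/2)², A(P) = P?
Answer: -23*I*√85 ≈ -212.05*I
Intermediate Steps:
W = 4 (W = (4*(½))² = 2² = 4)
f(U) = 4 + 2*U (f(U) = (U + 4) + U = (4 + U) + U = 4 + 2*U)
F = 23*I*√85 (F = √(-45319 + (4 + 2*175)) = √(-45319 + (4 + 350)) = √(-45319 + 354) = √(-44965) = 23*I*√85 ≈ 212.05*I)
-F = -23*I*√85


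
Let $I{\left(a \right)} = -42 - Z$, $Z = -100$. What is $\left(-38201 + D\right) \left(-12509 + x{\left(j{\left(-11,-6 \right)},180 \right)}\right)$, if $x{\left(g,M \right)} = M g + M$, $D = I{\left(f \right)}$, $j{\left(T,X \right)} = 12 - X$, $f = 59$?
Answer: $346681727$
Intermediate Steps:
$I{\left(a \right)} = 58$ ($I{\left(a \right)} = -42 - -100 = -42 + 100 = 58$)
$D = 58$
$x{\left(g,M \right)} = M + M g$
$\left(-38201 + D\right) \left(-12509 + x{\left(j{\left(-11,-6 \right)},180 \right)}\right) = \left(-38201 + 58\right) \left(-12509 + 180 \left(1 + \left(12 - -6\right)\right)\right) = - 38143 \left(-12509 + 180 \left(1 + \left(12 + 6\right)\right)\right) = - 38143 \left(-12509 + 180 \left(1 + 18\right)\right) = - 38143 \left(-12509 + 180 \cdot 19\right) = - 38143 \left(-12509 + 3420\right) = \left(-38143\right) \left(-9089\right) = 346681727$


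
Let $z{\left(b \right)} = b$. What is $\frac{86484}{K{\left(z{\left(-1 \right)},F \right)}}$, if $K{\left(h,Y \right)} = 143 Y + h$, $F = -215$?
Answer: $- \frac{43242}{15373} \approx -2.8129$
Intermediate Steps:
$K{\left(h,Y \right)} = h + 143 Y$
$\frac{86484}{K{\left(z{\left(-1 \right)},F \right)}} = \frac{86484}{-1 + 143 \left(-215\right)} = \frac{86484}{-1 - 30745} = \frac{86484}{-30746} = 86484 \left(- \frac{1}{30746}\right) = - \frac{43242}{15373}$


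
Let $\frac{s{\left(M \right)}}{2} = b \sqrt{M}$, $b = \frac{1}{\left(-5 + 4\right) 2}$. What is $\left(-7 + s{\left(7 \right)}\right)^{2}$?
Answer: $\left(7 + \sqrt{7}\right)^{2} \approx 93.041$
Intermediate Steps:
$b = - \frac{1}{2}$ ($b = \frac{1}{\left(-1\right) 2} = \frac{1}{-2} = - \frac{1}{2} \approx -0.5$)
$s{\left(M \right)} = - \sqrt{M}$ ($s{\left(M \right)} = 2 \left(- \frac{\sqrt{M}}{2}\right) = - \sqrt{M}$)
$\left(-7 + s{\left(7 \right)}\right)^{2} = \left(-7 - \sqrt{7}\right)^{2}$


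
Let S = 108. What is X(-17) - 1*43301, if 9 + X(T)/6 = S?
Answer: -42707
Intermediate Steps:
X(T) = 594 (X(T) = -54 + 6*108 = -54 + 648 = 594)
X(-17) - 1*43301 = 594 - 1*43301 = 594 - 43301 = -42707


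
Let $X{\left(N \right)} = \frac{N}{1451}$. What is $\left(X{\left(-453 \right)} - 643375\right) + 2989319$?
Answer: $\frac{3403964291}{1451} \approx 2.3459 \cdot 10^{6}$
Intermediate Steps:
$X{\left(N \right)} = \frac{N}{1451}$ ($X{\left(N \right)} = N \frac{1}{1451} = \frac{N}{1451}$)
$\left(X{\left(-453 \right)} - 643375\right) + 2989319 = \left(\frac{1}{1451} \left(-453\right) - 643375\right) + 2989319 = \left(- \frac{453}{1451} - 643375\right) + 2989319 = - \frac{933537578}{1451} + 2989319 = \frac{3403964291}{1451}$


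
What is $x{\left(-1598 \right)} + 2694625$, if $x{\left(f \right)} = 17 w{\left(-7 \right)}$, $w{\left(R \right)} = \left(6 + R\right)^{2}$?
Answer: $2694642$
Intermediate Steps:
$x{\left(f \right)} = 17$ ($x{\left(f \right)} = 17 \left(6 - 7\right)^{2} = 17 \left(-1\right)^{2} = 17 \cdot 1 = 17$)
$x{\left(-1598 \right)} + 2694625 = 17 + 2694625 = 2694642$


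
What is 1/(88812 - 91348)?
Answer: -1/2536 ≈ -0.00039432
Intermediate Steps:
1/(88812 - 91348) = 1/(-2536) = -1/2536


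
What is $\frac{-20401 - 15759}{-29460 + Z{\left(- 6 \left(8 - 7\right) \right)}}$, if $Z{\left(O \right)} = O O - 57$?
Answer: $\frac{36160}{29481} \approx 1.2266$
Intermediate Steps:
$Z{\left(O \right)} = -57 + O^{2}$ ($Z{\left(O \right)} = O^{2} - 57 = -57 + O^{2}$)
$\frac{-20401 - 15759}{-29460 + Z{\left(- 6 \left(8 - 7\right) \right)}} = \frac{-20401 - 15759}{-29460 - \left(57 - \left(- 6 \left(8 - 7\right)\right)^{2}\right)} = - \frac{36160}{-29460 - \left(57 - \left(\left(-6\right) 1\right)^{2}\right)} = - \frac{36160}{-29460 - \left(57 - \left(-6\right)^{2}\right)} = - \frac{36160}{-29460 + \left(-57 + 36\right)} = - \frac{36160}{-29460 - 21} = - \frac{36160}{-29481} = \left(-36160\right) \left(- \frac{1}{29481}\right) = \frac{36160}{29481}$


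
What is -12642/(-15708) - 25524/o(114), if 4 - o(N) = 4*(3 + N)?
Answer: 1210705/21692 ≈ 55.813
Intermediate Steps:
o(N) = -8 - 4*N (o(N) = 4 - 4*(3 + N) = 4 - (12 + 4*N) = 4 + (-12 - 4*N) = -8 - 4*N)
-12642/(-15708) - 25524/o(114) = -12642/(-15708) - 25524/(-8 - 4*114) = -12642*(-1/15708) - 25524/(-8 - 456) = 301/374 - 25524/(-464) = 301/374 - 25524*(-1/464) = 301/374 + 6381/116 = 1210705/21692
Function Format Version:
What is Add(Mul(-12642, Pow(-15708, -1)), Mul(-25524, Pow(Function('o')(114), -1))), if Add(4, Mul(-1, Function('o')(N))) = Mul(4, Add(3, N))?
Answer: Rational(1210705, 21692) ≈ 55.813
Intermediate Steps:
Function('o')(N) = Add(-8, Mul(-4, N)) (Function('o')(N) = Add(4, Mul(-1, Mul(4, Add(3, N)))) = Add(4, Mul(-1, Add(12, Mul(4, N)))) = Add(4, Add(-12, Mul(-4, N))) = Add(-8, Mul(-4, N)))
Add(Mul(-12642, Pow(-15708, -1)), Mul(-25524, Pow(Function('o')(114), -1))) = Add(Mul(-12642, Pow(-15708, -1)), Mul(-25524, Pow(Add(-8, Mul(-4, 114)), -1))) = Add(Mul(-12642, Rational(-1, 15708)), Mul(-25524, Pow(Add(-8, -456), -1))) = Add(Rational(301, 374), Mul(-25524, Pow(-464, -1))) = Add(Rational(301, 374), Mul(-25524, Rational(-1, 464))) = Add(Rational(301, 374), Rational(6381, 116)) = Rational(1210705, 21692)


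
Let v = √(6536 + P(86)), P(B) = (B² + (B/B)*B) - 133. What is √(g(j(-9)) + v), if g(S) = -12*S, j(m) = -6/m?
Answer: √(-8 + √13885) ≈ 10.480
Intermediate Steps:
P(B) = -133 + B + B² (P(B) = (B² + 1*B) - 133 = (B² + B) - 133 = (B + B²) - 133 = -133 + B + B²)
v = √13885 (v = √(6536 + (-133 + 86 + 86²)) = √(6536 + (-133 + 86 + 7396)) = √(6536 + 7349) = √13885 ≈ 117.83)
√(g(j(-9)) + v) = √(-(-72)/(-9) + √13885) = √(-(-72)*(-1)/9 + √13885) = √(-12*⅔ + √13885) = √(-8 + √13885)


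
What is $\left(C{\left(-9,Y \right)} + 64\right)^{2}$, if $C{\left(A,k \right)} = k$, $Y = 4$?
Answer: $4624$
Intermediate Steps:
$\left(C{\left(-9,Y \right)} + 64\right)^{2} = \left(4 + 64\right)^{2} = 68^{2} = 4624$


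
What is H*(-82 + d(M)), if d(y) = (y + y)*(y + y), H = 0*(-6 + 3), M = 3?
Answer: 0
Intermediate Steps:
H = 0 (H = 0*(-3) = 0)
d(y) = 4*y² (d(y) = (2*y)*(2*y) = 4*y²)
H*(-82 + d(M)) = 0*(-82 + 4*3²) = 0*(-82 + 4*9) = 0*(-82 + 36) = 0*(-46) = 0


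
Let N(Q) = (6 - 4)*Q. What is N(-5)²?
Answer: 100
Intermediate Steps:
N(Q) = 2*Q
N(-5)² = (2*(-5))² = (-10)² = 100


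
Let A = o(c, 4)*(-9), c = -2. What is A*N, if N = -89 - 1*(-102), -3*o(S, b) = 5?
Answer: 195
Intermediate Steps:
o(S, b) = -5/3 (o(S, b) = -⅓*5 = -5/3)
N = 13 (N = -89 + 102 = 13)
A = 15 (A = -5/3*(-9) = 15)
A*N = 15*13 = 195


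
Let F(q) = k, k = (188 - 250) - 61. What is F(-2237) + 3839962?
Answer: 3839839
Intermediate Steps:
k = -123 (k = -62 - 61 = -123)
F(q) = -123
F(-2237) + 3839962 = -123 + 3839962 = 3839839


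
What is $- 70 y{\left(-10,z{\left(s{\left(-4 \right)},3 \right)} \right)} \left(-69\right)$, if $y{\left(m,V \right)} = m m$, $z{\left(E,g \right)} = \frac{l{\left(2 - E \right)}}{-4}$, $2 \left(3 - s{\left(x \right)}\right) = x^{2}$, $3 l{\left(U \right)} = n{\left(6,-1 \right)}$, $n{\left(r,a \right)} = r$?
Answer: $483000$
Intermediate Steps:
$l{\left(U \right)} = 2$ ($l{\left(U \right)} = \frac{1}{3} \cdot 6 = 2$)
$s{\left(x \right)} = 3 - \frac{x^{2}}{2}$
$z{\left(E,g \right)} = - \frac{1}{2}$ ($z{\left(E,g \right)} = \frac{2}{-4} = 2 \left(- \frac{1}{4}\right) = - \frac{1}{2}$)
$y{\left(m,V \right)} = m^{2}$
$- 70 y{\left(-10,z{\left(s{\left(-4 \right)},3 \right)} \right)} \left(-69\right) = - 70 \left(-10\right)^{2} \left(-69\right) = \left(-70\right) 100 \left(-69\right) = \left(-7000\right) \left(-69\right) = 483000$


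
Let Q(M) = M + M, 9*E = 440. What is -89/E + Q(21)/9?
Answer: 3757/1320 ≈ 2.8462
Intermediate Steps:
E = 440/9 (E = (1/9)*440 = 440/9 ≈ 48.889)
Q(M) = 2*M
-89/E + Q(21)/9 = -89/440/9 + (2*21)/9 = -89*9/440 + 42*(1/9) = -801/440 + 14/3 = 3757/1320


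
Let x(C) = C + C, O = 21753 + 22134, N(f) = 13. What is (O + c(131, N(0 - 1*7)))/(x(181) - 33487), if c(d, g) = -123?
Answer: -43764/33125 ≈ -1.3212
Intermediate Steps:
O = 43887
x(C) = 2*C
(O + c(131, N(0 - 1*7)))/(x(181) - 33487) = (43887 - 123)/(2*181 - 33487) = 43764/(362 - 33487) = 43764/(-33125) = 43764*(-1/33125) = -43764/33125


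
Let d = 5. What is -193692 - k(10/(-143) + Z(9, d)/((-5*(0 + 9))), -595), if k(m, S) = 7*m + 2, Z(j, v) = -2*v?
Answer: -249285550/1287 ≈ -1.9370e+5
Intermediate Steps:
k(m, S) = 2 + 7*m
-193692 - k(10/(-143) + Z(9, d)/((-5*(0 + 9))), -595) = -193692 - (2 + 7*(10/(-143) + (-2*5)/((-5*(0 + 9))))) = -193692 - (2 + 7*(10*(-1/143) - 10/((-5*9)))) = -193692 - (2 + 7*(-10/143 - 10/(-45))) = -193692 - (2 + 7*(-10/143 - 10*(-1/45))) = -193692 - (2 + 7*(-10/143 + 2/9)) = -193692 - (2 + 7*(196/1287)) = -193692 - (2 + 1372/1287) = -193692 - 1*3946/1287 = -193692 - 3946/1287 = -249285550/1287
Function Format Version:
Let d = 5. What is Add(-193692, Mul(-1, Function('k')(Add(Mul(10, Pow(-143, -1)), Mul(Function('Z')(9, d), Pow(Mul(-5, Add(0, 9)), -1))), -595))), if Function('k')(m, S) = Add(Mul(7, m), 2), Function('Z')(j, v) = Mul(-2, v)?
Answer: Rational(-249285550, 1287) ≈ -1.9370e+5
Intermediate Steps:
Function('k')(m, S) = Add(2, Mul(7, m))
Add(-193692, Mul(-1, Function('k')(Add(Mul(10, Pow(-143, -1)), Mul(Function('Z')(9, d), Pow(Mul(-5, Add(0, 9)), -1))), -595))) = Add(-193692, Mul(-1, Add(2, Mul(7, Add(Mul(10, Pow(-143, -1)), Mul(Mul(-2, 5), Pow(Mul(-5, Add(0, 9)), -1))))))) = Add(-193692, Mul(-1, Add(2, Mul(7, Add(Mul(10, Rational(-1, 143)), Mul(-10, Pow(Mul(-5, 9), -1))))))) = Add(-193692, Mul(-1, Add(2, Mul(7, Add(Rational(-10, 143), Mul(-10, Pow(-45, -1))))))) = Add(-193692, Mul(-1, Add(2, Mul(7, Add(Rational(-10, 143), Mul(-10, Rational(-1, 45))))))) = Add(-193692, Mul(-1, Add(2, Mul(7, Add(Rational(-10, 143), Rational(2, 9)))))) = Add(-193692, Mul(-1, Add(2, Mul(7, Rational(196, 1287))))) = Add(-193692, Mul(-1, Add(2, Rational(1372, 1287)))) = Add(-193692, Mul(-1, Rational(3946, 1287))) = Add(-193692, Rational(-3946, 1287)) = Rational(-249285550, 1287)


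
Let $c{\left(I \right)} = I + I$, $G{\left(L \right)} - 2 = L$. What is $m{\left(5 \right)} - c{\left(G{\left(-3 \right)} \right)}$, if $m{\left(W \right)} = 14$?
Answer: $16$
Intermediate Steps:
$G{\left(L \right)} = 2 + L$
$c{\left(I \right)} = 2 I$
$m{\left(5 \right)} - c{\left(G{\left(-3 \right)} \right)} = 14 - 2 \left(2 - 3\right) = 14 - 2 \left(-1\right) = 14 - -2 = 14 + 2 = 16$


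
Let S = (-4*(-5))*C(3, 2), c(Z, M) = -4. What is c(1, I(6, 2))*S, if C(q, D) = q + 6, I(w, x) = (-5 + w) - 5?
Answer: -720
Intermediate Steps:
I(w, x) = -10 + w
C(q, D) = 6 + q
S = 180 (S = (-4*(-5))*(6 + 3) = 20*9 = 180)
c(1, I(6, 2))*S = -4*180 = -720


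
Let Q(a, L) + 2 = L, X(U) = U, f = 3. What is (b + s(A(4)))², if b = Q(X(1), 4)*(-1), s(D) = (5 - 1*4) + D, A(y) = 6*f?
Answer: 289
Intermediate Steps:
A(y) = 18 (A(y) = 6*3 = 18)
Q(a, L) = -2 + L
s(D) = 1 + D (s(D) = (5 - 4) + D = 1 + D)
b = -2 (b = (-2 + 4)*(-1) = 2*(-1) = -2)
(b + s(A(4)))² = (-2 + (1 + 18))² = (-2 + 19)² = 17² = 289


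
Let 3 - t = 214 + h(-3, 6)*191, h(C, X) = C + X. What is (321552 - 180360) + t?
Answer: 140408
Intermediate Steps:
t = -784 (t = 3 - (214 + (-3 + 6)*191) = 3 - (214 + 3*191) = 3 - (214 + 573) = 3 - 1*787 = 3 - 787 = -784)
(321552 - 180360) + t = (321552 - 180360) - 784 = 141192 - 784 = 140408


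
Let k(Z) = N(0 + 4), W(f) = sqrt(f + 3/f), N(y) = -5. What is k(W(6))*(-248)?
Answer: 1240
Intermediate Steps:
k(Z) = -5
k(W(6))*(-248) = -5*(-248) = 1240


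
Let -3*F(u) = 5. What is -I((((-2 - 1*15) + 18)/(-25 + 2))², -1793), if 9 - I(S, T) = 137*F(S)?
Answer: -712/3 ≈ -237.33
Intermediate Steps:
F(u) = -5/3 (F(u) = -⅓*5 = -5/3)
I(S, T) = 712/3 (I(S, T) = 9 - 137*(-5)/3 = 9 - 1*(-685/3) = 9 + 685/3 = 712/3)
-I((((-2 - 1*15) + 18)/(-25 + 2))², -1793) = -1*712/3 = -712/3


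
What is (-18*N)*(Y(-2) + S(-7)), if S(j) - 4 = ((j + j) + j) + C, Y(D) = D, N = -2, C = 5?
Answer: -504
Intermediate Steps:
S(j) = 9 + 3*j (S(j) = 4 + (((j + j) + j) + 5) = 4 + ((2*j + j) + 5) = 4 + (3*j + 5) = 4 + (5 + 3*j) = 9 + 3*j)
(-18*N)*(Y(-2) + S(-7)) = (-18*(-2))*(-2 + (9 + 3*(-7))) = 36*(-2 + (9 - 21)) = 36*(-2 - 12) = 36*(-14) = -504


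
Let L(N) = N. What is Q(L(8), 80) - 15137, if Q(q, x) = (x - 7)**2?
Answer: -9808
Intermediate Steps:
Q(q, x) = (-7 + x)**2
Q(L(8), 80) - 15137 = (-7 + 80)**2 - 15137 = 73**2 - 15137 = 5329 - 15137 = -9808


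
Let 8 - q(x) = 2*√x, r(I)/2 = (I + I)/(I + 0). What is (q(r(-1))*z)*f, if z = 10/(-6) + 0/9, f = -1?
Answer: 20/3 ≈ 6.6667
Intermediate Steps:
r(I) = 4 (r(I) = 2*((I + I)/(I + 0)) = 2*((2*I)/I) = 2*2 = 4)
z = -5/3 (z = 10*(-⅙) + 0*(⅑) = -5/3 + 0 = -5/3 ≈ -1.6667)
q(x) = 8 - 2*√x
(q(r(-1))*z)*f = ((8 - 2*√4)*(-5/3))*(-1) = ((8 - 2*2)*(-5/3))*(-1) = ((8 - 4)*(-5/3))*(-1) = (4*(-5/3))*(-1) = -20/3*(-1) = 20/3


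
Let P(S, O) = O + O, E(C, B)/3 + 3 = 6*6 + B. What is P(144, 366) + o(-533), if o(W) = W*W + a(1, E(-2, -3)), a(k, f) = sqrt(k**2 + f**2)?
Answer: 284821 + sqrt(8101) ≈ 2.8491e+5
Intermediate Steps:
E(C, B) = 99 + 3*B (E(C, B) = -9 + 3*(6*6 + B) = -9 + 3*(36 + B) = -9 + (108 + 3*B) = 99 + 3*B)
P(S, O) = 2*O
a(k, f) = sqrt(f**2 + k**2)
o(W) = sqrt(8101) + W**2 (o(W) = W*W + sqrt((99 + 3*(-3))**2 + 1**2) = W**2 + sqrt((99 - 9)**2 + 1) = W**2 + sqrt(90**2 + 1) = W**2 + sqrt(8100 + 1) = W**2 + sqrt(8101) = sqrt(8101) + W**2)
P(144, 366) + o(-533) = 2*366 + (sqrt(8101) + (-533)**2) = 732 + (sqrt(8101) + 284089) = 732 + (284089 + sqrt(8101)) = 284821 + sqrt(8101)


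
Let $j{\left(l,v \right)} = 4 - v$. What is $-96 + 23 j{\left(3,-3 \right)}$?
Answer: $65$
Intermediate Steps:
$-96 + 23 j{\left(3,-3 \right)} = -96 + 23 \left(4 - -3\right) = -96 + 23 \left(4 + 3\right) = -96 + 23 \cdot 7 = -96 + 161 = 65$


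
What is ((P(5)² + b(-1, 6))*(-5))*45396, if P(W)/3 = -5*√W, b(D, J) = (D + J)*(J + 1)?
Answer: -263296800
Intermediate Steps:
b(D, J) = (1 + J)*(D + J) (b(D, J) = (D + J)*(1 + J) = (1 + J)*(D + J))
P(W) = -15*√W (P(W) = 3*(-5*√W) = -15*√W)
((P(5)² + b(-1, 6))*(-5))*45396 = (((-15*√5)² + (-1 + 6 + 6² - 1*6))*(-5))*45396 = ((1125 + (-1 + 6 + 36 - 6))*(-5))*45396 = ((1125 + 35)*(-5))*45396 = (1160*(-5))*45396 = -5800*45396 = -263296800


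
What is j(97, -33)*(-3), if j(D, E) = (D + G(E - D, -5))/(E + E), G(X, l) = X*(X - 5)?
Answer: 17647/22 ≈ 802.14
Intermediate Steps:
G(X, l) = X*(-5 + X)
j(D, E) = (D + (E - D)*(-5 + E - D))/(2*E) (j(D, E) = (D + (E - D)*(-5 + (E - D)))/(E + E) = (D + (E - D)*(-5 + E - D))/((2*E)) = (D + (E - D)*(-5 + E - D))*(1/(2*E)) = (D + (E - D)*(-5 + E - D))/(2*E))
j(97, -33)*(-3) = ((1/2)*(97 + (97 - 1*(-33))*(5 + 97 - 1*(-33)))/(-33))*(-3) = ((1/2)*(-1/33)*(97 + (97 + 33)*(5 + 97 + 33)))*(-3) = ((1/2)*(-1/33)*(97 + 130*135))*(-3) = ((1/2)*(-1/33)*(97 + 17550))*(-3) = ((1/2)*(-1/33)*17647)*(-3) = -17647/66*(-3) = 17647/22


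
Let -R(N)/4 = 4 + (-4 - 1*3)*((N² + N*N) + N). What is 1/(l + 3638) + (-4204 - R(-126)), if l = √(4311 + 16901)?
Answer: -5878278874037/6606916 - √5303/6606916 ≈ -8.8972e+5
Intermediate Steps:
l = 2*√5303 (l = √21212 = 2*√5303 ≈ 145.64)
R(N) = -16 + 28*N + 56*N² (R(N) = -4*(4 + (-4 - 1*3)*((N² + N*N) + N)) = -4*(4 + (-4 - 3)*((N² + N²) + N)) = -4*(4 - 7*(2*N² + N)) = -4*(4 - 7*(N + 2*N²)) = -4*(4 + (-14*N² - 7*N)) = -4*(4 - 14*N² - 7*N) = -16 + 28*N + 56*N²)
1/(l + 3638) + (-4204 - R(-126)) = 1/(2*√5303 + 3638) + (-4204 - (-16 + 28*(-126) + 56*(-126)²)) = 1/(3638 + 2*√5303) + (-4204 - (-16 - 3528 + 56*15876)) = 1/(3638 + 2*√5303) + (-4204 - (-16 - 3528 + 889056)) = 1/(3638 + 2*√5303) + (-4204 - 1*885512) = 1/(3638 + 2*√5303) + (-4204 - 885512) = 1/(3638 + 2*√5303) - 889716 = -889716 + 1/(3638 + 2*√5303)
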